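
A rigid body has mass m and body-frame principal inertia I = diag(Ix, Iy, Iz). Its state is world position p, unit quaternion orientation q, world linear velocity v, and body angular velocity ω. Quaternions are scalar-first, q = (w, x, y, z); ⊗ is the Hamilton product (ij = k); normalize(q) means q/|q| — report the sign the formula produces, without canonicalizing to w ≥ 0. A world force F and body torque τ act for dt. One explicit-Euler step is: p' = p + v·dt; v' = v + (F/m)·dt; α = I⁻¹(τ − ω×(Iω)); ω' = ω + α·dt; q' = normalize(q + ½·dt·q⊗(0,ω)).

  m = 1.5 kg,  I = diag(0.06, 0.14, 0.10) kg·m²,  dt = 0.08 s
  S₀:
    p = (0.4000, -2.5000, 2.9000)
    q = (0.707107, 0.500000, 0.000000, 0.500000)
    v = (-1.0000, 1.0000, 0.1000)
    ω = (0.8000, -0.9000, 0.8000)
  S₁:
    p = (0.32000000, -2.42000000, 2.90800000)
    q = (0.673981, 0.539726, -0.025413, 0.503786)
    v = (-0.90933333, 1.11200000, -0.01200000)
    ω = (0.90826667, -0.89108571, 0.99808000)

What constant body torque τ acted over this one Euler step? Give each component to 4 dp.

τ = (0.1100, -0.0100, 0.1900)

ω₁ − ω₀ = (0.10826667, 0.00891429, 0.19808000)
gyro term ω₀×Iω₀ = (0.0288, -0.0256, -0.0576)
applied torque τ = (0.1100, -0.0100, 0.1900)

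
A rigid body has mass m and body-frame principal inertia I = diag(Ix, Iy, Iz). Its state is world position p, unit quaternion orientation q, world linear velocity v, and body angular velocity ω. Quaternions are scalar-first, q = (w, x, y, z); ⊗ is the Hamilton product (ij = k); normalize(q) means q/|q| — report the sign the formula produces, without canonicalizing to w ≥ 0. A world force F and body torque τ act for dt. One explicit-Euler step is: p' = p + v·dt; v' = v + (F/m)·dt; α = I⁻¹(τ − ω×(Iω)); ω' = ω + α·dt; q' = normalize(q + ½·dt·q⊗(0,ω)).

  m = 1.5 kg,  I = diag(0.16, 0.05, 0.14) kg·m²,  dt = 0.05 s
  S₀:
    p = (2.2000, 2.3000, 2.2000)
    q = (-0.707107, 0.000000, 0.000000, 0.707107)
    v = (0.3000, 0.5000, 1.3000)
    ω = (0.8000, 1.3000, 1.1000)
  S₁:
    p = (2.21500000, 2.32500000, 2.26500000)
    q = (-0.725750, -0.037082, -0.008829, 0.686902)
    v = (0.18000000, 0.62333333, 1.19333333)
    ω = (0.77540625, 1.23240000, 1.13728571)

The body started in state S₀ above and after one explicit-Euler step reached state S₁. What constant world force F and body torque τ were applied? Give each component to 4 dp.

F = (-3.6000, 3.7000, -3.2000)
τ = (0.0500, -0.0500, -0.0100)

ω₁ − ω₀ = (-0.02459375, -0.06760000, 0.03728571)
ω₀×(Iω₀) = (0.1287, 0.0176, -0.1144)
I·α + gyro = (0.0500, -0.0500, -0.0100)
Δv = v₁−v₀ = (-0.12000000, 0.12333333, -0.10666667)
m·(v₁−v₀)/dt = (-3.6000, 3.7000, -3.2000)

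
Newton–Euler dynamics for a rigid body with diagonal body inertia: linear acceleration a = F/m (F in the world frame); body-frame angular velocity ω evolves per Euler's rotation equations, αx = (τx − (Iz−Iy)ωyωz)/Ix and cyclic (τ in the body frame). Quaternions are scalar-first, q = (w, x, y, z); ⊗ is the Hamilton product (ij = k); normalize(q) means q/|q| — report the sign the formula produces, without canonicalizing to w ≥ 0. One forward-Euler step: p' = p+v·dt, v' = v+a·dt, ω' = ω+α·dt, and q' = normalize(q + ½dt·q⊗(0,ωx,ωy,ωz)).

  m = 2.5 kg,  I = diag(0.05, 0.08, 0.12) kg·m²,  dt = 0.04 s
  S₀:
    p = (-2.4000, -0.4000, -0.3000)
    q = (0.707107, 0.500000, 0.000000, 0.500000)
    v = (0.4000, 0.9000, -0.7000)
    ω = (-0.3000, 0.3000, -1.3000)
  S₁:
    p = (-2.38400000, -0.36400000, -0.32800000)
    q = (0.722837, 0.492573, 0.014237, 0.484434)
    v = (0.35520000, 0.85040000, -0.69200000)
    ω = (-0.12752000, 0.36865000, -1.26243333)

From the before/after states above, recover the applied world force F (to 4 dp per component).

velocity change Δv = (-0.04480000, -0.04960000, 0.00800000)
F = m·Δv/dt = (-2.8000, -3.1000, 0.5000)

F = (-2.8000, -3.1000, 0.5000)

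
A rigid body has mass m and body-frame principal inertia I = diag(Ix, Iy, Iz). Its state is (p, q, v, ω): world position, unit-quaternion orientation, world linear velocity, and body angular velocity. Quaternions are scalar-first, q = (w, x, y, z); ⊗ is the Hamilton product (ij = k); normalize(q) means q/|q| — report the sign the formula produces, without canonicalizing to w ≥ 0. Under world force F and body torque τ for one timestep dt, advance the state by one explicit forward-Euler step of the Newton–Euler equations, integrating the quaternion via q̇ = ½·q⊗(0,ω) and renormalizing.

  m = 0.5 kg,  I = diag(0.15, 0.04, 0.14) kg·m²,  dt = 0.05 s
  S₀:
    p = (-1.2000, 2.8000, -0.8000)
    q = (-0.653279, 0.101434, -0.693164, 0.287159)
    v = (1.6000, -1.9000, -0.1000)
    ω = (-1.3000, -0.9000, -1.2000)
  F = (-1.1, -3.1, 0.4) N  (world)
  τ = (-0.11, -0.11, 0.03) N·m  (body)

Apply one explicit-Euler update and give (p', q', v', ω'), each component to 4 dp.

p' = (-1.1200, 2.7050, -0.8050)
q' = (-0.6562, 0.1497, -0.6839, 0.2816)
v' = (1.4900, -2.2100, -0.0600)
ω' = (-1.3727, -1.0570, -1.1433)

gyro term ω×Iω = (0.1080, 0.0156, -0.1287)
α = I⁻¹(τ − ω×Iω) = (-1.4533, -3.1400, 1.1336)
ω' = ω + α·dt = (-1.3727, -1.0570, -1.1433)
q⊗(0,ω) = (-0.1473926, 1.9395026, 0.3363652, -0.2084690)
q' = normalize(q + ½dt·q⊗(0,ω)) = (-0.6562, 0.1497, -0.6839, 0.2816)
new position p' = (-1.1200, 2.7050, -0.8050)
new velocity v' = (1.4900, -2.2100, -0.0600)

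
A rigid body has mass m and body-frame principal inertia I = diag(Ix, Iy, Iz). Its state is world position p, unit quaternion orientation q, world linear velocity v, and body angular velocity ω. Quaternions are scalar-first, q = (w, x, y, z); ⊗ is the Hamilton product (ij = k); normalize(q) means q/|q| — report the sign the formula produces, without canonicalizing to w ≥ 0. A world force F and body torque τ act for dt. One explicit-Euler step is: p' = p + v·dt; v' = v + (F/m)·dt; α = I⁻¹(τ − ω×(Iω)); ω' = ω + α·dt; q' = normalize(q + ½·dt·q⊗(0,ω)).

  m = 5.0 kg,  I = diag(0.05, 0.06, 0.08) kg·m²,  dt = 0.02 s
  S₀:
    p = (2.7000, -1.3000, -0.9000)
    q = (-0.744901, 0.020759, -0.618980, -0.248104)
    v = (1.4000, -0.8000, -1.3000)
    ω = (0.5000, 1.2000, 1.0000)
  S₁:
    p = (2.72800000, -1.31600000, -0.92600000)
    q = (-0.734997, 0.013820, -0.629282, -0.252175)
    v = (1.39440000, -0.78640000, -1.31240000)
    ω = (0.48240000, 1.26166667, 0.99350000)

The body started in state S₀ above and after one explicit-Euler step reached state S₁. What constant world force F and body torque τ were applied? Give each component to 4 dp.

Δω = ω₁−ω₀ = (-0.01760000, 0.06166667, -0.00650000)
τ = I·(Δω/dt) + ω₀×(Iω₀) = (-0.0200, 0.1700, -0.0200)
Δv = v₁−v₀ = (-0.00560000, 0.01360000, -0.01240000)
m·(v₁−v₀)/dt = (-1.4000, 3.4000, -3.1000)

F = (-1.4000, 3.4000, -3.1000)
τ = (-0.0200, 0.1700, -0.0200)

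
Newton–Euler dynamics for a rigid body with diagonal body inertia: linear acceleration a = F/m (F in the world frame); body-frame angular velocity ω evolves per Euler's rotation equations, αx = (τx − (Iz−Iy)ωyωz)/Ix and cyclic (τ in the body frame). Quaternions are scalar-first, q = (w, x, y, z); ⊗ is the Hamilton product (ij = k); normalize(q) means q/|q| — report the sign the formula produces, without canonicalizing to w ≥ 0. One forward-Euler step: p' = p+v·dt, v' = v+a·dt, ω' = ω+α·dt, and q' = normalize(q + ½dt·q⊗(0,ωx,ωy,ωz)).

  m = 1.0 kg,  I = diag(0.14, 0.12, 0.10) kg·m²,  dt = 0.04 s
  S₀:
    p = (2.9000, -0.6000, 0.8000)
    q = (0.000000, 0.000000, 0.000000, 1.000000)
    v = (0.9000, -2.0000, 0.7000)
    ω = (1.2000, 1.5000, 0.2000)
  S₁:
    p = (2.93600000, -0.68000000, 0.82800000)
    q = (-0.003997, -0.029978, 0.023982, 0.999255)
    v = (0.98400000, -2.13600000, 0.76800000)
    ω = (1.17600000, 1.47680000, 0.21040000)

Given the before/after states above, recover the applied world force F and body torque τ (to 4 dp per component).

v₁ − v₀ = (0.08400000, -0.13600000, 0.06800000)
m·(v₁−v₀)/dt = (2.1000, -3.4000, 1.7000)
ω₁ − ω₀ = (-0.02400000, -0.02320000, 0.01040000)
I·α + gyro = (-0.0900, -0.0600, -0.0100)

F = (2.1000, -3.4000, 1.7000)
τ = (-0.0900, -0.0600, -0.0100)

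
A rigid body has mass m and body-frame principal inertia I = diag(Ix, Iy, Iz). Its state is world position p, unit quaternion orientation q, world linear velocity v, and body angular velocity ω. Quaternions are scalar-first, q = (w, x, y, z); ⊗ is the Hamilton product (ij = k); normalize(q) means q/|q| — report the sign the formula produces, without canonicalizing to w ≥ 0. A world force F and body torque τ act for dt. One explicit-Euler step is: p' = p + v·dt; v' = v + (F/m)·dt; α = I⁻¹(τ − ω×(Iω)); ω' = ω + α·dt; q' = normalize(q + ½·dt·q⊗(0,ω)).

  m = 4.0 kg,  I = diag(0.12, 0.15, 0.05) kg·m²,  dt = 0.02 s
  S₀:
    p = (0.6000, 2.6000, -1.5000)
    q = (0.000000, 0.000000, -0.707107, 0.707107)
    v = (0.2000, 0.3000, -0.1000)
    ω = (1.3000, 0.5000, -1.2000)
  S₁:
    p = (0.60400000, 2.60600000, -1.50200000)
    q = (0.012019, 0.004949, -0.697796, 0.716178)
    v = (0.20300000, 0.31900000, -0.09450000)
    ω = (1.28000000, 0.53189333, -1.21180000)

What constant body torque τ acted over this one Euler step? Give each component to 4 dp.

τ = (-0.0600, 0.1300, -0.0100)

Δω = ω₁−ω₀ = (-0.02000000, 0.03189333, -0.01180000)
ω₀×(Iω₀) = (0.0600, -0.1092, 0.0195)
I·α + gyro = (-0.0600, 0.1300, -0.0100)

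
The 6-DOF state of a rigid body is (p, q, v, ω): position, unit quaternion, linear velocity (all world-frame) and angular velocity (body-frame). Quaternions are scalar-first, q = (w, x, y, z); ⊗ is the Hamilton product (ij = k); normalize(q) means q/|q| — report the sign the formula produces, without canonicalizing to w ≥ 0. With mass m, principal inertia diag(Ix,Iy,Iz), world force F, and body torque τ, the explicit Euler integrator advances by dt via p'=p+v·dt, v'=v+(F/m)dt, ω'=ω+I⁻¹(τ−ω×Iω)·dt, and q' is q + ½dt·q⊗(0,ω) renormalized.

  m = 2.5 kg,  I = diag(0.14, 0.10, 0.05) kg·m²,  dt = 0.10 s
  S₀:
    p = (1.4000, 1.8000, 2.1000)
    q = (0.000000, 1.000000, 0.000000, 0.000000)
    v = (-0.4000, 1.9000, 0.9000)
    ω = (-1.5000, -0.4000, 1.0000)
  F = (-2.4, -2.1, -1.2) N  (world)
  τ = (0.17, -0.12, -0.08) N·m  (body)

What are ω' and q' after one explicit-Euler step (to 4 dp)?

ω' = (-1.3929, -0.3850, 0.8880)
q' = (0.0747, 0.9958, -0.0498, -0.0199)

angular accel α = (1.0714, 0.1500, -1.1200)
ω' = ω + α·dt = (-1.3929, -0.3850, 0.8880)
Hamilton product q⊗(0,ω) = (1.5000000, 0.0000000, -1.0000000, -0.4000000)
q + ½dt·q⊗(0,ω), renormalized = (0.0747, 0.9958, -0.0498, -0.0199)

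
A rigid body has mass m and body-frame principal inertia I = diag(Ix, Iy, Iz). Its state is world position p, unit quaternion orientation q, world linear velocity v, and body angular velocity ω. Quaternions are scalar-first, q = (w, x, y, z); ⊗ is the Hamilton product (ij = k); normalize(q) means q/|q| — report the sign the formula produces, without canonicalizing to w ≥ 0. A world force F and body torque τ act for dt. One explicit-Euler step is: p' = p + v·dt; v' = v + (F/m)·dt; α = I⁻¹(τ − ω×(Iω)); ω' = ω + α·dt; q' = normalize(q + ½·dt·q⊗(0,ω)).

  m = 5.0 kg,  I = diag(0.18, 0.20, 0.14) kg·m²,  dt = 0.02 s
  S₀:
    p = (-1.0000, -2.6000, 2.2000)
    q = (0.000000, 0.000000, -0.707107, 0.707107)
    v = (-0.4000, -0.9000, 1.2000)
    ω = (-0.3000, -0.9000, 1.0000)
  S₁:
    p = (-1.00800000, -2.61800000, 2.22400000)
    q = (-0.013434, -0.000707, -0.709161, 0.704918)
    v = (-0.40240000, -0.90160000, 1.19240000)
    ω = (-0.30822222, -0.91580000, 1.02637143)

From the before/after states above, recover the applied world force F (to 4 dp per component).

velocity change Δv = (-0.00240000, -0.00160000, -0.00760000)
applied force F = (-0.6000, -0.4000, -1.9000)

F = (-0.6000, -0.4000, -1.9000)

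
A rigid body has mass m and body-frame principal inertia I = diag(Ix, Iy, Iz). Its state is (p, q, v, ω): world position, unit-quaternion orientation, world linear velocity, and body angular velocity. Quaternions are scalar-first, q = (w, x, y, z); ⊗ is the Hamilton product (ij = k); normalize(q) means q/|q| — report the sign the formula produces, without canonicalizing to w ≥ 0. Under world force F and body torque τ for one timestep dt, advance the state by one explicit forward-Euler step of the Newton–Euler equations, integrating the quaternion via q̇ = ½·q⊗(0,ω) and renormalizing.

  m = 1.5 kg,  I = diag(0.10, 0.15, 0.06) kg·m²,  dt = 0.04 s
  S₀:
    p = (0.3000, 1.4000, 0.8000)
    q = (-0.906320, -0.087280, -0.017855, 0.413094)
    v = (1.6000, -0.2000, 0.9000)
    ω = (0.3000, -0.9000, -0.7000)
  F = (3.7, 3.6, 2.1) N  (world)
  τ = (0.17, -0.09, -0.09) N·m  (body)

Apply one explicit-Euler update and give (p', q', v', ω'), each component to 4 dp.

linear accel F/m = (2.4667, 2.4000, 1.4000)
p + v·dt = (0.3640, 1.3920, 0.8360)
v' = v + a·dt = (1.6987, -0.1040, 0.9560)
gyro term ω×Iω = (-0.0567, -0.0084, -0.0135)
angular accel α = (2.2670, -0.5440, -1.2750)
ω + α·dt = (0.3907, -0.9218, -0.7510)
Hamilton product q⊗(0,ω) = (0.2992803, 0.1123871, 0.8785202, 0.7183325)
q + ½dt·q⊗(0,ω), renormalized = (-0.9001, -0.0850, -0.0003, 0.4273)

p' = (0.3640, 1.3920, 0.8360)
q' = (-0.9001, -0.0850, -0.0003, 0.4273)
v' = (1.6987, -0.1040, 0.9560)
ω' = (0.3907, -0.9218, -0.7510)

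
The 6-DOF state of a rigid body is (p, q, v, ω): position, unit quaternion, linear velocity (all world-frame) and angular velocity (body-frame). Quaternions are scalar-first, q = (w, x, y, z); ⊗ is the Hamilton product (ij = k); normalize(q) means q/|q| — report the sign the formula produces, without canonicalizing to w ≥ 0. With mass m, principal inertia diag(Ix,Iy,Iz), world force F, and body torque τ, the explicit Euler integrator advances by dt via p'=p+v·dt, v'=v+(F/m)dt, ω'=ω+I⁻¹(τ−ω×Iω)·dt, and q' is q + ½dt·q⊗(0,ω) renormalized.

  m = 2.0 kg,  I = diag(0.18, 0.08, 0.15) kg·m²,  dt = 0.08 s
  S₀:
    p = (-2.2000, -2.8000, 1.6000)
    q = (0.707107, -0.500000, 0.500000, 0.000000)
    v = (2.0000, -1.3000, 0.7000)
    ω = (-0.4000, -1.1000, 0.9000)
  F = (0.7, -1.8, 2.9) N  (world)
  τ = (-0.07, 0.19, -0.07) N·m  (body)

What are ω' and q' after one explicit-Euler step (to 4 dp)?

ω×(Iω) gyroscopic = (-0.0693, -0.0108, -0.0440)
angular accel α = (-0.0039, 2.5100, -0.1733)
ω' = ω + α·dt = (-0.4003, -0.8992, 0.8861)
Hamilton product q⊗(0,ω) = (0.3500000, 0.1671572, -0.3278177, 1.3863963)
q' = normalize(q + ½dt·q⊗(0,ω)) = (0.7199, -0.4925, 0.4860, 0.0554)

ω' = (-0.4003, -0.8992, 0.8861)
q' = (0.7199, -0.4925, 0.4860, 0.0554)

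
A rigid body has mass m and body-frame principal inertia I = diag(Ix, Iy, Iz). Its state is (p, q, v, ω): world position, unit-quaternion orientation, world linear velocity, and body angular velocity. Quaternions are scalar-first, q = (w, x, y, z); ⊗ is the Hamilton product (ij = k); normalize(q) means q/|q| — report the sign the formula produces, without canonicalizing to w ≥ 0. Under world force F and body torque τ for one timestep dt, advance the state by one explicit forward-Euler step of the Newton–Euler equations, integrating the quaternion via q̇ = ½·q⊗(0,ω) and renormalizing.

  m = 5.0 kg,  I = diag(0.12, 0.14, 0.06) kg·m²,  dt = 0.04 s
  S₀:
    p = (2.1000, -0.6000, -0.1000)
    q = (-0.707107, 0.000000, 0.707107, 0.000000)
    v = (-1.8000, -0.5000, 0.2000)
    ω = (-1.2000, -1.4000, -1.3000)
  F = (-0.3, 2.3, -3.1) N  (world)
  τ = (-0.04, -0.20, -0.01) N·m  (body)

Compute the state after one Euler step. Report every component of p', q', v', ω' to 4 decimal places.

p' = (2.0280, -0.6200, -0.0920)
q' = (-0.6866, -0.0014, 0.7262, 0.0353)
v' = (-1.8024, -0.4816, 0.1752)
ω' = (-1.1648, -1.4839, -1.3291)

ω×(Iω) gyroscopic = (-0.1456, 0.0936, 0.0336)
(τ − ω×Iω)/I = (0.8800, -2.0971, -0.7267)
ω + α·dt = (-1.1648, -1.4839, -1.3291)
q⊗(0,ω) = (0.9899498, -0.0707107, 0.9899498, 1.7677675)
updated quaternion q' = (-0.6866, -0.0014, 0.7262, 0.0353)
a = (-0.0600, 0.4600, -0.6200)
p + v·dt = (2.0280, -0.6200, -0.0920)
v + (F/m)dt = (-1.8024, -0.4816, 0.1752)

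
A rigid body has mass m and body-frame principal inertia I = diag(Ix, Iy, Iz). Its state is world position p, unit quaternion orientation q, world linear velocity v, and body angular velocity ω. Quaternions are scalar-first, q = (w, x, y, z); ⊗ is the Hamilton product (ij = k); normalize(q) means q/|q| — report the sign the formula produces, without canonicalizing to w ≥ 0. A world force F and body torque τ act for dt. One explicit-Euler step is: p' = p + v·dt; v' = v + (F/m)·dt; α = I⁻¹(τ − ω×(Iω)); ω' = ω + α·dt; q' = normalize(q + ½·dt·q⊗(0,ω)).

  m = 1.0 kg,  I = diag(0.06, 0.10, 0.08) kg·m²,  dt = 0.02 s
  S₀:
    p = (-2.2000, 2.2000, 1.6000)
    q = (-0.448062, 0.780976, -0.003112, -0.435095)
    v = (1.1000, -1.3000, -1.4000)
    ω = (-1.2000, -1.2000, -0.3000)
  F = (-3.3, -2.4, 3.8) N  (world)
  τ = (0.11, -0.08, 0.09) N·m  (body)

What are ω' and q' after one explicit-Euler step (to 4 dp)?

ω' = (-1.1609, -1.2146, -0.2919)
q' = (-0.4400, 0.7810, 0.0098, -0.4431)

precession coupling ω×(Iω) = (-0.0072, -0.0072, 0.0576)
(τ − ω×Iω)/I = (1.9533, -0.7280, 0.4050)
new body rate ω' = (-1.1609, -1.2146, -0.2919)
Hamilton product q⊗(0,ω) = (0.8029083, 0.0164940, 1.2940812, -0.8064870)
q + ½dt·q⊗(0,ω), renormalized = (-0.4400, 0.7810, 0.0098, -0.4431)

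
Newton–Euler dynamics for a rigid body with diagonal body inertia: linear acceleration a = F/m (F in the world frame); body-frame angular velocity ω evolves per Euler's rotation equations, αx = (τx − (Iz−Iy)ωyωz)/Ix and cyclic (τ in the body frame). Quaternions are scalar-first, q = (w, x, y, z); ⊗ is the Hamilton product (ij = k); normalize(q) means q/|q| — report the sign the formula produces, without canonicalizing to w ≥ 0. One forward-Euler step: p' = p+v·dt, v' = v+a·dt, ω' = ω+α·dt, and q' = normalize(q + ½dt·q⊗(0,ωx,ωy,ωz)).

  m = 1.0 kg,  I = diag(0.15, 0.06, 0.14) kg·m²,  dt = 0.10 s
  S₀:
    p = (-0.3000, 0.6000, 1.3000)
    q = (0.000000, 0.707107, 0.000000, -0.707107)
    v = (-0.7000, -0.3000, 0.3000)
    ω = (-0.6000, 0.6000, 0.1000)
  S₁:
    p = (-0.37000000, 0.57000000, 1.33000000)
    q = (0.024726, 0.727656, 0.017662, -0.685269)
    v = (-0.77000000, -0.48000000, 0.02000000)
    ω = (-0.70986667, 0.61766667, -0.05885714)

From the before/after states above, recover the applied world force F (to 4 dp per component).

v₁ − v₀ = (-0.07000000, -0.18000000, -0.28000000)
F = m·Δv/dt = (-0.7000, -1.8000, -2.8000)

F = (-0.7000, -1.8000, -2.8000)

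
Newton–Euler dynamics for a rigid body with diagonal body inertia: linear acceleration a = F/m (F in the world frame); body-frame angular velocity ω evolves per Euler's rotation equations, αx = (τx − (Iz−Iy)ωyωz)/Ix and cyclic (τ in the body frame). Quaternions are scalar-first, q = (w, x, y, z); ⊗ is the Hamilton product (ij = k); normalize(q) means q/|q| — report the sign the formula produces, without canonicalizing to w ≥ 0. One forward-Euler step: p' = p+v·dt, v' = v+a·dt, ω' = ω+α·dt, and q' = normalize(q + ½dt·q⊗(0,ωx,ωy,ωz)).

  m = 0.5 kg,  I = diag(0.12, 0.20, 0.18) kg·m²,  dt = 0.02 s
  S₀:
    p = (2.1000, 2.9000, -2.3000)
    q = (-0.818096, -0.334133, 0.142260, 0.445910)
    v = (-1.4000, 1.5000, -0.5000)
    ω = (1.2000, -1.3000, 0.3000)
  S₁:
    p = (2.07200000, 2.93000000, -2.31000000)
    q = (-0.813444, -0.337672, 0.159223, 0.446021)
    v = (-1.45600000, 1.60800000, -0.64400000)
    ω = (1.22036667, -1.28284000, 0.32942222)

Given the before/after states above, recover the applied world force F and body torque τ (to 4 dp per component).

Δv = v₁−v₀ = (-0.05600000, 0.10800000, -0.14400000)
F = m·Δv/dt = (-1.4000, 2.7000, -3.6000)
ω₁ − ω₀ = (0.02036667, 0.01716000, 0.02942222)
precession coupling = (0.0078, -0.0216, -0.1248)
applied torque τ = (0.1300, 0.1500, 0.1400)

F = (-1.4000, 2.7000, -3.6000)
τ = (0.1300, 0.1500, 0.1400)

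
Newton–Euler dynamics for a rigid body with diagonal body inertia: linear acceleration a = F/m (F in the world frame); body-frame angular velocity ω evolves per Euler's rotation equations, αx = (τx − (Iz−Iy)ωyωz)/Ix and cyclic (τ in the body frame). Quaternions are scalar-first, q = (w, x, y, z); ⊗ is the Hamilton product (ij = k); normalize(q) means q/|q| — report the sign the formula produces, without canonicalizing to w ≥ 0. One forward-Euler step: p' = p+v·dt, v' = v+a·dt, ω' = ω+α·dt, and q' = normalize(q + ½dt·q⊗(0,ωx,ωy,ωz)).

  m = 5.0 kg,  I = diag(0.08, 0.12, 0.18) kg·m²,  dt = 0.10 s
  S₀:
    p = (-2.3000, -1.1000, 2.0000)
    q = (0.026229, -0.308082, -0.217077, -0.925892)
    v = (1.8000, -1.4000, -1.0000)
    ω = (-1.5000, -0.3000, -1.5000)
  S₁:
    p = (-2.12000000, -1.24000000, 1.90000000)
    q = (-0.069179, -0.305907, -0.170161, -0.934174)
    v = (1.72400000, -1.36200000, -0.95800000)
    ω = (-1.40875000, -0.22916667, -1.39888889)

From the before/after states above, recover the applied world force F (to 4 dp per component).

Δv = v₁−v₀ = (-0.07600000, 0.03800000, 0.04200000)
F = m·Δv/dt = (-3.8000, 1.9000, 2.1000)

F = (-3.8000, 1.9000, 2.1000)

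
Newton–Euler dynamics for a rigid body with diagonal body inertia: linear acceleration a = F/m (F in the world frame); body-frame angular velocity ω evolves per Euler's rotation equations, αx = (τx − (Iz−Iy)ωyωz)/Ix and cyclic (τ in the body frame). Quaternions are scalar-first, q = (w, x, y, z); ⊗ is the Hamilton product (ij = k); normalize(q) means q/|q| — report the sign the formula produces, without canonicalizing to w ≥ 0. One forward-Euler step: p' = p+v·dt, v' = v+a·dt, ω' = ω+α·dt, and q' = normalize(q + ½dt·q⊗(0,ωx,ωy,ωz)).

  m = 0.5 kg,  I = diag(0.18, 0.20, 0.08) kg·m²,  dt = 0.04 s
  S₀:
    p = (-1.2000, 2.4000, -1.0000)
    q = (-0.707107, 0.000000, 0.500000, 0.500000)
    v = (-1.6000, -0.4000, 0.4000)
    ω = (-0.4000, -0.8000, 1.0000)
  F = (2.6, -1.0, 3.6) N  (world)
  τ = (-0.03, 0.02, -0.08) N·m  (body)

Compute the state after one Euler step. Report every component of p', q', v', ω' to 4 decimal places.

ω×(Iω) gyroscopic = (0.0960, -0.0400, 0.0064)
(τ − ω×Iω)/I = (-0.7000, 0.3000, -1.0800)
new body rate ω' = (-0.4280, -0.7880, 0.9568)
2q̇ = q⊗(0,ω) = (-0.1000000, 1.1828428, 0.3656856, -0.5071070)
updated quaternion q' = (-0.7089, 0.0236, 0.5071, 0.4897)
new position p' = (-1.2640, 2.3840, -0.9840)
v + (F/m)dt = (-1.3920, -0.4800, 0.6880)

p' = (-1.2640, 2.3840, -0.9840)
q' = (-0.7089, 0.0236, 0.5071, 0.4897)
v' = (-1.3920, -0.4800, 0.6880)
ω' = (-0.4280, -0.7880, 0.9568)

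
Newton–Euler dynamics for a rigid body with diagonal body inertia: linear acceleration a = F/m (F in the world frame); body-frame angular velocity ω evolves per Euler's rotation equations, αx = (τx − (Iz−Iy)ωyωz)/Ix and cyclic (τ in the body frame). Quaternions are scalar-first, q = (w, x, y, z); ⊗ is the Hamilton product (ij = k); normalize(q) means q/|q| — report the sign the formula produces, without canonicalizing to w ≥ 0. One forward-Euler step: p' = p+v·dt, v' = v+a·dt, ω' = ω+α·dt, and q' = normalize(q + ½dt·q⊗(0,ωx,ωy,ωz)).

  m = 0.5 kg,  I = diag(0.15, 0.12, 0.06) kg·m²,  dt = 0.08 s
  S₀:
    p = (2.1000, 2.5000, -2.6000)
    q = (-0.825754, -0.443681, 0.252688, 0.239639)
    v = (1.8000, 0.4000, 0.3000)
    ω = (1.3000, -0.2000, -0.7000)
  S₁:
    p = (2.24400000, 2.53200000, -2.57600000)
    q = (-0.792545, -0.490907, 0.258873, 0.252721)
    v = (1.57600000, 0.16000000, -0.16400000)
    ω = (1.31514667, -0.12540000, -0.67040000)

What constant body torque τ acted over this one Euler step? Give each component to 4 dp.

τ = (0.0200, 0.0300, 0.0300)

Δω = ω₁−ω₀ = (0.01514667, 0.07460000, 0.02960000)
precession coupling = (-0.0084, -0.0819, 0.0078)
applied torque τ = (0.0200, 0.0300, 0.0300)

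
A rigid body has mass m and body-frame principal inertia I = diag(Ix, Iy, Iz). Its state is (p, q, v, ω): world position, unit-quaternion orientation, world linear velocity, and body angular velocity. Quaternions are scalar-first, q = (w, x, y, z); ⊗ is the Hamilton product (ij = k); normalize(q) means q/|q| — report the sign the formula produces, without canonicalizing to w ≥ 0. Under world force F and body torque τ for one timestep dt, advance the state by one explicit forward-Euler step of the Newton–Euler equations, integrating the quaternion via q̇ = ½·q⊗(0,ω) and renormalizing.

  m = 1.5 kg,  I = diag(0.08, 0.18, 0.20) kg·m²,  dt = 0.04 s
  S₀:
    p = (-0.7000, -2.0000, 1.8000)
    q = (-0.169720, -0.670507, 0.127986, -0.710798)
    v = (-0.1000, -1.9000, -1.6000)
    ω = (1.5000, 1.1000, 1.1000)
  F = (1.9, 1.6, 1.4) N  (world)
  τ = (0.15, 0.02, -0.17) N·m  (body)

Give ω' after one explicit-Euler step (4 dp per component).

α = I⁻¹(τ − ω×Iω) = (1.5725, 1.2111, -1.6750)
ω + α·dt = (1.5629, 1.1484, 1.0330)

ω' = (1.5629, 1.1484, 1.0330)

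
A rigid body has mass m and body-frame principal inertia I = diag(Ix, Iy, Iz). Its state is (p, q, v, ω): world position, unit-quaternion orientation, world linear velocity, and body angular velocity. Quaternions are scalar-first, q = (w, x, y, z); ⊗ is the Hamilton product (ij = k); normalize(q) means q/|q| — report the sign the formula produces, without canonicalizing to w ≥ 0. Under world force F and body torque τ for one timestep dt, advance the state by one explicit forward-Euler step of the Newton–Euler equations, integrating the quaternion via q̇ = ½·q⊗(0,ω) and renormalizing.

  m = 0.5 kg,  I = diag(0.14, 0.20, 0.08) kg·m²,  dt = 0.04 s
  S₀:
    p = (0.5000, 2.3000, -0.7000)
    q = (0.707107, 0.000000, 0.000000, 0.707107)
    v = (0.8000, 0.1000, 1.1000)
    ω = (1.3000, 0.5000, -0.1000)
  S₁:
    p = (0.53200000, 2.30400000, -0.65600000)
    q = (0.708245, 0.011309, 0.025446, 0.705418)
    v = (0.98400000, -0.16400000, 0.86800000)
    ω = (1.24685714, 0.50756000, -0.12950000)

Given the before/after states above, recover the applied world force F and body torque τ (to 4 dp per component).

v₁ − v₀ = (0.18400000, -0.26400000, -0.23200000)
F = m·Δv/dt = (2.3000, -3.3000, -2.9000)
ω₁ − ω₀ = (-0.05314286, 0.00756000, -0.02950000)
ω₀×(Iω₀) = (0.0060, -0.0078, 0.0390)
I·α + gyro = (-0.1800, 0.0300, -0.0200)

F = (2.3000, -3.3000, -2.9000)
τ = (-0.1800, 0.0300, -0.0200)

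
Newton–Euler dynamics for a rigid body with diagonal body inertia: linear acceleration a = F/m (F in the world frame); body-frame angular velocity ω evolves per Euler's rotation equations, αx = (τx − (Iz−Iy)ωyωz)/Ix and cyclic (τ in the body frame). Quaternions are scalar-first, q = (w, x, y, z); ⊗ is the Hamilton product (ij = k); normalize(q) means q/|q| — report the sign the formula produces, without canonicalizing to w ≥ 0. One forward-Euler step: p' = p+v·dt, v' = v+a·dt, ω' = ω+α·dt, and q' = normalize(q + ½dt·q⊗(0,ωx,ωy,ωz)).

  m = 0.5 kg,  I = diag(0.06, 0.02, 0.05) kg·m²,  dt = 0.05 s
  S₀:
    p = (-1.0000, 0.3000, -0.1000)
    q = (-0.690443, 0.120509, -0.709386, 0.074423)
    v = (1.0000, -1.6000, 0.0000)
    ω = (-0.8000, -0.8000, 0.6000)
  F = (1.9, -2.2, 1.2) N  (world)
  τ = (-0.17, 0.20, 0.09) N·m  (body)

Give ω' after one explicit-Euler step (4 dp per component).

ω' = (-0.9297, -0.2880, 0.7156)

ω×(Iω) gyroscopic = (-0.0144, -0.0048, -0.0256)
angular accel α = (-2.5933, 10.2400, 2.3120)
new body rate ω' = (-0.9297, -0.2880, 0.7156)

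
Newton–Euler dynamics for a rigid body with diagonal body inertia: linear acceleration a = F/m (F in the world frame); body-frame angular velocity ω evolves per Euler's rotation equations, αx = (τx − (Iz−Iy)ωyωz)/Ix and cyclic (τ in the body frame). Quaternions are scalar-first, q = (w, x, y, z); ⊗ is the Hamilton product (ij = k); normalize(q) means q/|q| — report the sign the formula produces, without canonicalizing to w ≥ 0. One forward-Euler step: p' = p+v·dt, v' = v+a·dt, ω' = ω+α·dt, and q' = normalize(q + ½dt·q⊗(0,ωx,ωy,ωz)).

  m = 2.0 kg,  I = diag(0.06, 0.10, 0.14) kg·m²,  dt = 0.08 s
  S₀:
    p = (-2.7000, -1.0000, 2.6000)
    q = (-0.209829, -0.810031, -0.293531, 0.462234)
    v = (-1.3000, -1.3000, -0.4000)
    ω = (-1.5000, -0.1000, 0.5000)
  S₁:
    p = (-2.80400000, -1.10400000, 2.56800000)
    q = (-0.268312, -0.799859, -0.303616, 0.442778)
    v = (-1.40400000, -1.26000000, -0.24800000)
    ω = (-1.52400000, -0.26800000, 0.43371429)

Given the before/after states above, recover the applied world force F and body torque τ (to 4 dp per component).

F = (-2.6000, 1.0000, 3.8000)
τ = (-0.0200, -0.1500, -0.1100)

v₁ − v₀ = (-0.10400000, 0.04000000, 0.15200000)
applied force F = (-2.6000, 1.0000, 3.8000)
ω₁ − ω₀ = (-0.02400000, -0.16800000, -0.06628571)
gyro term ω₀×Iω₀ = (-0.0020, 0.0600, 0.0060)
applied torque τ = (-0.0200, -0.1500, -0.1100)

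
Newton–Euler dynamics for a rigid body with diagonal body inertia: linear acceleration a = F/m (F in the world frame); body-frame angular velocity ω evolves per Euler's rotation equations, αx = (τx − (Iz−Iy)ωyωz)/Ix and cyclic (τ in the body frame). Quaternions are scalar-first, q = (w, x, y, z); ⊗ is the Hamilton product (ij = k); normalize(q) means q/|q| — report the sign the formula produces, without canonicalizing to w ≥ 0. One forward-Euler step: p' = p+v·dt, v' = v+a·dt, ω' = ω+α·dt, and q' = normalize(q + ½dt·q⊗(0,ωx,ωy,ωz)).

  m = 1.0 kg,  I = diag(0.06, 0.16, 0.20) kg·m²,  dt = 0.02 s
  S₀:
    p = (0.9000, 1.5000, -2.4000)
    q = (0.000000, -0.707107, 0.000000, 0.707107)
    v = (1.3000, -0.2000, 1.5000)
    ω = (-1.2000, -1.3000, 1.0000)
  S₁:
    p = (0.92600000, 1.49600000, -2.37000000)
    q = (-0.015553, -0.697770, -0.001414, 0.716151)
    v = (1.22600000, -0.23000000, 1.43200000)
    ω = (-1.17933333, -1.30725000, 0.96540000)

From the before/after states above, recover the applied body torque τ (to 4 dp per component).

Δω = ω₁−ω₀ = (0.02066667, -0.00725000, -0.03460000)
ω₀×(Iω₀) = (-0.0520, 0.1680, 0.1560)
I·α + gyro = (0.0100, 0.1100, -0.1900)

τ = (0.0100, 0.1100, -0.1900)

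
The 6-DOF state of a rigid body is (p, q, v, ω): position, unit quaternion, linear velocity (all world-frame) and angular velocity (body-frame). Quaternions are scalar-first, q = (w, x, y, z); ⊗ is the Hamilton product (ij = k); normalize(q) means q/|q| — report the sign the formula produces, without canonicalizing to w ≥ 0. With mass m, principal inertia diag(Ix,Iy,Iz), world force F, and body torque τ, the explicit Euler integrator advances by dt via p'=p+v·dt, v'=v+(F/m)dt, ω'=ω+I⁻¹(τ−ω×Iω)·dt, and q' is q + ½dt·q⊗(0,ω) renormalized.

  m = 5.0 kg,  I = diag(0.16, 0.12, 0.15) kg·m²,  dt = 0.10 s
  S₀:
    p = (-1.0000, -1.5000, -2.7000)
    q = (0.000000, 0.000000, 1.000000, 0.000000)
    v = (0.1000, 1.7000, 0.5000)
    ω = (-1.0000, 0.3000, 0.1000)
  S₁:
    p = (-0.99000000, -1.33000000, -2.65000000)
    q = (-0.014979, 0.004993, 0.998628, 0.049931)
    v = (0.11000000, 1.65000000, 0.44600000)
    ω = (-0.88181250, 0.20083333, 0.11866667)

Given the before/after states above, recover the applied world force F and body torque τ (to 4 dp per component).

F = (0.5000, -2.5000, -2.7000)
τ = (0.1900, -0.1200, 0.0400)

rate change Δω = (0.11818750, -0.09916667, 0.01866667)
applied torque τ = (0.1900, -0.1200, 0.0400)
v₁ − v₀ = (0.01000000, -0.05000000, -0.05400000)
m·(v₁−v₀)/dt = (0.5000, -2.5000, -2.7000)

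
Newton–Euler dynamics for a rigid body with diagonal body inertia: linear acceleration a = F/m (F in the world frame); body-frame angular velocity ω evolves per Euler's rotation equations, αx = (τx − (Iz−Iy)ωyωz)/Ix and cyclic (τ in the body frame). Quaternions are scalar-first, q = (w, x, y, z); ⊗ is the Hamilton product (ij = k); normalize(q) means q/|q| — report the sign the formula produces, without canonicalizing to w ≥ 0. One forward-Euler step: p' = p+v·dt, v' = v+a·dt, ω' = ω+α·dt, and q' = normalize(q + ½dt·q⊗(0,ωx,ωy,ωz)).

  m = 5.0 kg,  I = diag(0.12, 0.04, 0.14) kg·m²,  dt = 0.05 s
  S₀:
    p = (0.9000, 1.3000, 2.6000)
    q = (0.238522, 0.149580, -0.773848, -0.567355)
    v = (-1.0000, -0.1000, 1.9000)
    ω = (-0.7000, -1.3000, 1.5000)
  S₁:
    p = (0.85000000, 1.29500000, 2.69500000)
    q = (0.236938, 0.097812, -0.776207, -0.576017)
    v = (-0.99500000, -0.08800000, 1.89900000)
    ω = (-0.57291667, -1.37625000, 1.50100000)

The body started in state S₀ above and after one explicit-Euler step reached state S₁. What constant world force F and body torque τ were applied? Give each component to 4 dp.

F = (0.5000, 1.2000, -0.1000)
τ = (0.1100, -0.0400, -0.0700)

ω₁ − ω₀ = (0.12708333, -0.07625000, 0.00100000)
gyro term ω₀×Iω₀ = (-0.1950, 0.0210, -0.0728)
applied torque τ = (0.1100, -0.0400, -0.0700)
Δv = v₁−v₀ = (0.00500000, 0.01200000, -0.00100000)
m·(v₁−v₀)/dt = (0.5000, 1.2000, -0.1000)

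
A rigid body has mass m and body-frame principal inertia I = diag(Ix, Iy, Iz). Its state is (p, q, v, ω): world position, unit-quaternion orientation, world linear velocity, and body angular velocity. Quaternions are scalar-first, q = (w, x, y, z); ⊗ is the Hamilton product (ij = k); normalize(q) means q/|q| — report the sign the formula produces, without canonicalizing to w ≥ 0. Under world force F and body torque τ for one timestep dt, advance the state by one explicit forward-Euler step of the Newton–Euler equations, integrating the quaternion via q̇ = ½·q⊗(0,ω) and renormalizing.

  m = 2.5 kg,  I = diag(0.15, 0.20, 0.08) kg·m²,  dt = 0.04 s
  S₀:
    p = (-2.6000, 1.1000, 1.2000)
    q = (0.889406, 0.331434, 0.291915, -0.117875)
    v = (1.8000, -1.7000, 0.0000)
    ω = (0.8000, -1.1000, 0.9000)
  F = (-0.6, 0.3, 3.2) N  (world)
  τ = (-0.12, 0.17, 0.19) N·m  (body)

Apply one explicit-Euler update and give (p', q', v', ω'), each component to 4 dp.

p' = p + v·dt = (-2.5280, 1.0320, 1.2000)
new velocity v' = (1.7904, -1.6952, 0.0512)
(τ − ω×Iω)/I = (-1.5920, 0.5980, 2.9250)
ω' = ω + α·dt = (0.7363, -1.0761, 1.0170)
2q̇ = q⊗(0,ω) = (0.1620468, 0.8445858, -1.3709372, 0.2023560)
q + ½dt·q⊗(0,ω), renormalized = (0.8922, 0.3481, 0.2644, -0.1138)

p' = (-2.5280, 1.0320, 1.2000)
q' = (0.8922, 0.3481, 0.2644, -0.1138)
v' = (1.7904, -1.6952, 0.0512)
ω' = (0.7363, -1.0761, 1.0170)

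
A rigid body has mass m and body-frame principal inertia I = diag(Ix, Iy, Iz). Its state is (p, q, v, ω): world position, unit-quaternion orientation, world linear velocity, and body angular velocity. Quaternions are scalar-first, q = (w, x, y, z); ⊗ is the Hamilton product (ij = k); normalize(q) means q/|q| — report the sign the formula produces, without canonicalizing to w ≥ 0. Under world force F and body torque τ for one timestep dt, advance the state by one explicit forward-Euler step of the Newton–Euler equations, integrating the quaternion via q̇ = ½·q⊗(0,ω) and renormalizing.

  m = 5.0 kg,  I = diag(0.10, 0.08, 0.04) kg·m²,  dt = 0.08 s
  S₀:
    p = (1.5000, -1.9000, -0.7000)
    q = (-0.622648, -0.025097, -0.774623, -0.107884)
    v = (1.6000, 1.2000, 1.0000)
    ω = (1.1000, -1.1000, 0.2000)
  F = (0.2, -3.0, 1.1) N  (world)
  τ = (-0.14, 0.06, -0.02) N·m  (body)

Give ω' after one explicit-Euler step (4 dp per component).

ω' = (0.9810, -1.0532, 0.1116)

(τ − ω×Iω)/I = (-1.4880, 0.5850, -1.1050)
ω + α·dt = (0.9810, -1.0532, 0.1116)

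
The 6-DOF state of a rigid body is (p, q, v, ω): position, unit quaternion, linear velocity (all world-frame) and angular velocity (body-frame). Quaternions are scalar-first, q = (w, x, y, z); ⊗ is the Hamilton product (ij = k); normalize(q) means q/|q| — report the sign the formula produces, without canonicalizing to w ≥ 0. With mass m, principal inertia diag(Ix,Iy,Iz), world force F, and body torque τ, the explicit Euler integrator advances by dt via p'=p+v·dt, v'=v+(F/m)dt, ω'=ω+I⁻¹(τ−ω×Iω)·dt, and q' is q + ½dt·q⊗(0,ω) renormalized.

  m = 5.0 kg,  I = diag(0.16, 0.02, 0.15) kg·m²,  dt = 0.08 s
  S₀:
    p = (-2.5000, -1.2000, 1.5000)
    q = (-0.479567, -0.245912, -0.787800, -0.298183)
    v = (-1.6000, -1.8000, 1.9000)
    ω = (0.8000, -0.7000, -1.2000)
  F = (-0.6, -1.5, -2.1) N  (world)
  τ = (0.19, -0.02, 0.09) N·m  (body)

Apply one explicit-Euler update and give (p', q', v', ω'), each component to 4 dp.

ω×(Iω) gyroscopic = (0.1092, -0.0096, 0.0784)
angular accel α = (0.5050, -0.5200, 0.0773)
ω + α·dt = (0.8404, -0.7416, -1.1938)
q⊗(0,ω) = (-0.7125500, 0.3529783, -0.1979439, 1.3778588)
q + ½dt·q⊗(0,ω), renormalized = (-0.5070, -0.2313, -0.7941, -0.2426)
a = (-0.1200, -0.3000, -0.4200)
new position p' = (-2.6280, -1.3440, 1.6520)
new velocity v' = (-1.6096, -1.8240, 1.8664)

p' = (-2.6280, -1.3440, 1.6520)
q' = (-0.5070, -0.2313, -0.7941, -0.2426)
v' = (-1.6096, -1.8240, 1.8664)
ω' = (0.8404, -0.7416, -1.1938)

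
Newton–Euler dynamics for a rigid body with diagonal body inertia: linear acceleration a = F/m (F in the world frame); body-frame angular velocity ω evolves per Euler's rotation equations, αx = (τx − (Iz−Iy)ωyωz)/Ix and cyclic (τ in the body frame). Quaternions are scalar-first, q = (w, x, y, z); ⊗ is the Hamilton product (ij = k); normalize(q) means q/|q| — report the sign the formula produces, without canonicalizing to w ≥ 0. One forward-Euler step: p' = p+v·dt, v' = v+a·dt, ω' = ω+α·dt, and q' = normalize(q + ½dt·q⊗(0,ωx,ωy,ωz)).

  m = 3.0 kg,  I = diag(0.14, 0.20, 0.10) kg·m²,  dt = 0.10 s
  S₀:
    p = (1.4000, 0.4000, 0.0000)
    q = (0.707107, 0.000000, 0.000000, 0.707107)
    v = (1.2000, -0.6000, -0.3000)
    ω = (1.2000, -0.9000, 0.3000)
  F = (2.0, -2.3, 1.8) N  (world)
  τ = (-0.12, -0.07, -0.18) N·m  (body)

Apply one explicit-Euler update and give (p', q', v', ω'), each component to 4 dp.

p' = (1.5200, 0.3400, -0.0300)
q' = (0.6945, 0.0740, 0.0106, 0.7156)
v' = (1.2667, -0.6767, -0.2400)
ω' = (1.0950, -0.9422, 0.1848)

α = I⁻¹(τ − ω×Iω) = (-1.0500, -0.4220, -1.1520)
ω + α·dt = (1.0950, -0.9422, 0.1848)
Hamilton product q⊗(0,ω) = (-0.2121321, 1.4849247, 0.2121321, 0.2121321)
updated quaternion q' = (0.6945, 0.0740, 0.0106, 0.7156)
linear accel F/m = (0.6667, -0.7667, 0.6000)
new position p' = (1.5200, 0.3400, -0.0300)
v' = v + a·dt = (1.2667, -0.6767, -0.2400)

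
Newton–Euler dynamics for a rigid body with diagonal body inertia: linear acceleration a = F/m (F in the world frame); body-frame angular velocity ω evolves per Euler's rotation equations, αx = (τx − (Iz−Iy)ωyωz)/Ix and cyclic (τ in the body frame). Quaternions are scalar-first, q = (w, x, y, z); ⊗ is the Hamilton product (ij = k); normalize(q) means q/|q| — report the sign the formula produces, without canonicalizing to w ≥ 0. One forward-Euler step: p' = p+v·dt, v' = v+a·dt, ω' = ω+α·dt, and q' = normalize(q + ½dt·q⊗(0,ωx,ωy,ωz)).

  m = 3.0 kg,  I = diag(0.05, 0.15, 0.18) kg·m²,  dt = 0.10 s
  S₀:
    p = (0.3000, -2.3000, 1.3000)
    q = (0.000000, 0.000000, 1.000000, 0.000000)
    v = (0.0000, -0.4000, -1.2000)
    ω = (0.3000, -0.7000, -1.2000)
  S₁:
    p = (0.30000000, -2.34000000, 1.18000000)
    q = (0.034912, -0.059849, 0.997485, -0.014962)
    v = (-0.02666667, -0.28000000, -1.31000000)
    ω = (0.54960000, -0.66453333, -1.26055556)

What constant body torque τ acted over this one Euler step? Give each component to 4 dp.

rate change Δω = (0.24960000, 0.03546667, -0.06055556)
precession coupling = (0.0252, 0.0468, -0.0210)
τ = I·(Δω/dt) + ω₀×(Iω₀) = (0.1500, 0.1000, -0.1300)

τ = (0.1500, 0.1000, -0.1300)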